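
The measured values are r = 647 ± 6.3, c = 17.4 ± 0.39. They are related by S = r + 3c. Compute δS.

6.41

Sums and differences: (δS)² = Σ (cᵢ δxᵢ)².
  (δr)² = 39.7;  (3·δc)² = 1.37
δS = √(41.1) = 6.41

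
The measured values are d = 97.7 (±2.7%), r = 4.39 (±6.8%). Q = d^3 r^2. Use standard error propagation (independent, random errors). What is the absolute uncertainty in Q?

Products/powers → add relative errors in quadrature, weighted by exponent:
  (3·δd/d)² = (3×0.0270)² = 0.00656;  (2·δr/r)² = (2×0.0680)² = 0.0185
δQ/Q = √(0.0251) = 0.158
Q = 1.8e+07, so δQ = 0.158 × 1.8e+07 = 2.84e+06.

2.84e+06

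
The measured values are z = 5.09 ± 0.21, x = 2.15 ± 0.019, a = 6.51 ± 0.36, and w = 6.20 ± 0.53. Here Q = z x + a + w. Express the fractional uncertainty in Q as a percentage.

Let p = z·x = 10.9. δp/p = √((1·δz/z)² + (1·δx/x)²) = √(0.00170 + 7.81e-05) = 0.0422, so δp = 0.462.
Q = p + a + w: δQ = √(δp² + δa² + δw²) = √(0.213 + 0.130 + 0.281) = 0.790
Q = 23.7, so δQ/Q = 0.790/23.7 = 0.0334.

3.34%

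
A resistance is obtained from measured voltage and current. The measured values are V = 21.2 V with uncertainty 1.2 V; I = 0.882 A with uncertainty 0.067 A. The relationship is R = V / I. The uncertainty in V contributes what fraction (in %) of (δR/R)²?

(δR/R)² = (1·δV/V)² + (-1·δI/I)²
  V term: (1×0.0566)² = 0.00320
  I term: (-1×0.0760)² = 0.00577
Total = 0.00897. Share from V = 0.00320/0.00897 = 0.357.

35.7%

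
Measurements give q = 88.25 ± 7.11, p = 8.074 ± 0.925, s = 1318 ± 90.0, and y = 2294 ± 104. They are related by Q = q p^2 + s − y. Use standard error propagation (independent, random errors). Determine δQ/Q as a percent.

29.4%

Let w = q·p^2 = 5753. δw/w = √((1·δq/q)² + (2·δp/p)²) = √(0.00649 + 0.0525) = 0.243, so δw = 1400.
Q = w + s − y: δQ = √(δw² + δs² + δy²) = √(1.95e+06 + 8100 + 10800) = 1400
Q = 4777, so δQ/Q = 1400/4777 = 0.294.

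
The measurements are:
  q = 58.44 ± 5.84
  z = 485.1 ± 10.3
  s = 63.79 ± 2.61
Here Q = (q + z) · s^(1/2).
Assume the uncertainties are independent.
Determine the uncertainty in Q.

Let u = q + z = 543.5. δu = √(δq² + δz²) = √(34.1 + 106) = 11.8, so δu/u = 0.0218.
Q is then a monomial in u, s:
δQ/Q = √((δu/u)² + (½·δs/s)²) = √(0.000475 + 0.000419) = 0.0299
Q = 4341, so δQ = 0.0299 × 4341 = 130.

130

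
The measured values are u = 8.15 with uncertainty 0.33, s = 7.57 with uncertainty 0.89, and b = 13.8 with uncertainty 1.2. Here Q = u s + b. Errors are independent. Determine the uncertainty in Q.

7.76

Let p = u·s = 61.7. δp/p = √((1·δu/u)² + (1·δs/s)²) = √(0.00164 + 0.0138) = 0.124, so δp = 7.67.
Q = p + b: δQ = √(δp² + δb²) = √(58.9 + 1.44) = 7.76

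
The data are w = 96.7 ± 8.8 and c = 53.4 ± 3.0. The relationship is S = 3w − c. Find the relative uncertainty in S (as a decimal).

Sums and differences: (δS)² = Σ (cᵢ δxᵢ)².
  (3·δw)² = 697;  (δc)² = 9.00
δS = √(706) = 26.6
S = 237, so δS/S = 26.6/237 = 0.112.

0.112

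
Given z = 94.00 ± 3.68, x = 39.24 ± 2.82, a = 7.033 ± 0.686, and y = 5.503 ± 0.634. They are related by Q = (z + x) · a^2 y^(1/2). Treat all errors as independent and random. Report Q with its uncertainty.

Let u = z + x = 133.2. δu = √(δz² + δx²) = √(13.5 + 7.95) = 4.64, so δu/u = 0.0348.
Q is then a monomial in u, a, y:
δQ/Q = √((δu/u)² + (2·δa/a)² + (½·δy/y)²) = √(0.00121 + 0.0381 + 0.00332) = 0.206
Q = 15460, so δQ = 0.206 × 15460 = 3190.

15460 ± 3190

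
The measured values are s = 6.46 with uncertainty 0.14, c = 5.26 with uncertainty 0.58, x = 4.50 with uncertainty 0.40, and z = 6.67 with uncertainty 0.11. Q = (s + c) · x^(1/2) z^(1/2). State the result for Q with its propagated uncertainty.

Let u = s + c = 11.7. δu = √(δs² + δc²) = √(0.0196 + 0.336) = 0.597, so δu/u = 0.0509.
Q is then a monomial in u, x, z:
δQ/Q = √((δu/u)² + (½·δx/x)² + (½·δz/z)²) = √(0.00259 + 0.00198 + 6.8e-05) = 0.0681
Q = 64.2, so δQ = 0.0681 × 64.2 = 4.37.

64.2 ± 4.37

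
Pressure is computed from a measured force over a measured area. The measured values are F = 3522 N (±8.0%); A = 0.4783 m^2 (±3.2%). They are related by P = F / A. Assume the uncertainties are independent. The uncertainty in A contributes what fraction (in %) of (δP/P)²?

13.8%

(δP/P)² = (1·δF/F)² + (-1·δA/A)²
  F term: (1×0.0800)² = 0.00640
  A term: (-1×0.0320)² = 0.00102
Total = 0.00742. Share from A = 0.00102/0.00742 = 0.138.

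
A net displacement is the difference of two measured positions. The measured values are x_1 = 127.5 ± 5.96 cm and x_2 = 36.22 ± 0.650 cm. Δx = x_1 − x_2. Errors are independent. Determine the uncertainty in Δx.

6.00 cm

For a sum/difference, combine absolute errors in quadrature:
  (δx_1)² = 35.5;  (δx_2)² = 0.423
δΔx = √(35.9) = 6.00 cm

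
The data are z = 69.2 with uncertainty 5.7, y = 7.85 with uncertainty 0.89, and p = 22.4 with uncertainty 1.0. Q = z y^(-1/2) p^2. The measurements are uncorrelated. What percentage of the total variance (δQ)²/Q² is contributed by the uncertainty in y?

17.9%

(δQ/Q)² = (1·δz/z)² + (−½·δy/y)² + (2·δp/p)²
  z term: (1×0.0824)² = 0.00678
  y term: (-0.5×0.113)² = 0.00321
  p term: (2×0.0446)² = 0.00797
Total = 0.0180. Share from y = 0.00321/0.0180 = 0.179.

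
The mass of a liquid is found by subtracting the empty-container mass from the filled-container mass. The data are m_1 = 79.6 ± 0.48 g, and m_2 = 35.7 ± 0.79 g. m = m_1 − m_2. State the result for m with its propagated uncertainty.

43.9 ± 0.924 g

For a sum/difference, combine absolute errors in quadrature:
  (δm_1)² = 0.230;  (δm_2)² = 0.624
δm = √(0.855) = 0.924 g
m = 43.9 g.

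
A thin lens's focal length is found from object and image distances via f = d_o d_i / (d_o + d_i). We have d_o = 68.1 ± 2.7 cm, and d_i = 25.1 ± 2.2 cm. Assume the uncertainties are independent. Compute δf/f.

0.0649

∂f/∂d_o = (d_i/(d_o+d_i))² = 0.0725;  ∂f/∂d_i = (d_o/(d_o+d_i))² = 0.534
δf = √((∂f/∂d_o · δd_o)² + (∂f/∂d_i · δd_i)²) = √(0.0383 + 1.38) = 1.19 cm
f = 18.3 cm, so δf/f = 1.19/18.3 = 0.0649.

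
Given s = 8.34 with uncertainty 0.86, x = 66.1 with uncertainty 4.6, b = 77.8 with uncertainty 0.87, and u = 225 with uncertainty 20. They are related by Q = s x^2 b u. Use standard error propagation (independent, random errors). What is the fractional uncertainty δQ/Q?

0.195

Q is a product of powers, so relative uncertainties combine in quadrature:
  (1·δs/s)² = (1×0.103)² = 0.0106;  (2·δx/x)² = (2×0.0696)² = 0.0194;  (1·δb/b)² = (1×0.0112)² = 0.000125;  (1·δu/u)² = (1×0.0889)² = 0.00790
δQ/Q = √(0.0380) = 0.195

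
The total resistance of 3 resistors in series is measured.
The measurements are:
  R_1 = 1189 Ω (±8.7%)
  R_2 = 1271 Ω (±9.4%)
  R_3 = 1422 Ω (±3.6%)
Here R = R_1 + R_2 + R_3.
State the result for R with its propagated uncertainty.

3882 ± 166 Ω

Each term contributes (cᵢ δxᵢ)² to (δR)²:
  (δR_1)² = 10700;  (δR_2)² = 14300;  (δR_3)² = 2620
δR = √(27600) = 166 Ω
R = 3882 Ω.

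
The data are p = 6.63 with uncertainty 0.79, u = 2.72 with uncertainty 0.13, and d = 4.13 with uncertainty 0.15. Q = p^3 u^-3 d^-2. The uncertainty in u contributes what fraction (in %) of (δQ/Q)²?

13.4%

(δQ/Q)² = (3·δp/p)² + (-3·δu/u)² + (-2·δd/d)²
  p term: (3×0.119)² = 0.128
  u term: (-3×0.0478)² = 0.0206
  d term: (-2×0.0363)² = 0.00528
Total = 0.154. Share from u = 0.0206/0.154 = 0.134.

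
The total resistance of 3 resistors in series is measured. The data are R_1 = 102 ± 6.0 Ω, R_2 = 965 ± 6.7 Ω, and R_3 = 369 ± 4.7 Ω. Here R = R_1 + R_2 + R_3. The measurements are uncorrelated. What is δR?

10.1 Ω

Sums and differences: (δR)² = Σ (cᵢ δxᵢ)².
  (δR_1)² = 36.0;  (δR_2)² = 44.9;  (δR_3)² = 22.1
δR = √(103) = 10.1 Ω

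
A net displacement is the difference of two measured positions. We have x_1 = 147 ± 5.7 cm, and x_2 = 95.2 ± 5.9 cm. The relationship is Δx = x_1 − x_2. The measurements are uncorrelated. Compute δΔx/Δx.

0.158

Absolute uncertainties add in quadrature for a linear combination:
  (δx_1)² = 32.5;  (δx_2)² = 34.8
δΔx = √(67.3) = 8.20 cm
Δx = 51.8 cm, so δΔx/Δx = 8.20/51.8 = 0.158.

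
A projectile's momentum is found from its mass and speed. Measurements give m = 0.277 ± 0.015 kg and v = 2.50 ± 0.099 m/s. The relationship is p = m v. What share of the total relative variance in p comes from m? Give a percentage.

65.2%

(δp/p)² = (1·δm/m)² + (1·δv/v)²
  m term: (1×0.0542)² = 0.00293
  v term: (1×0.0396)² = 0.00157
Total = 0.00450. Share from m = 0.00293/0.00450 = 0.652.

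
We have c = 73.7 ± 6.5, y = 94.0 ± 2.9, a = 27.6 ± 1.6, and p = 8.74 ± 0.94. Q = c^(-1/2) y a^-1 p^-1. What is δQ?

0.00606

Products/powers → add relative errors in quadrature, weighted by exponent:
  (−½·δc/c)² = (-0.5×0.0882)² = 0.00194;  (1·δy/y)² = (1×0.0309)² = 0.000952;  (-1·δa/a)² = (-1×0.0580)² = 0.00336;  (-1·δp/p)² = (-1×0.108)² = 0.0116
δQ/Q = √(0.0178) = 0.134
Q = 0.0454, so δQ = 0.134 × 0.0454 = 0.00606.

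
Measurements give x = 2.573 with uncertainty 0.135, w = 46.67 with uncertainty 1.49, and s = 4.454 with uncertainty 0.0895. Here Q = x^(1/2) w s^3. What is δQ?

483

Relative error in a monomial: (δQ/Q)² = Σ (nᵢ · δxᵢ/xᵢ)².
  (½·δx/x)² = (0.5×0.0525)² = 0.000688;  (1·δw/w)² = (1×0.0319)² = 0.00102;  (3·δs/s)² = (3×0.0201)² = 0.00363
δQ/Q = √(0.00534) = 0.0731
Q = 6615, so δQ = 0.0731 × 6615 = 483.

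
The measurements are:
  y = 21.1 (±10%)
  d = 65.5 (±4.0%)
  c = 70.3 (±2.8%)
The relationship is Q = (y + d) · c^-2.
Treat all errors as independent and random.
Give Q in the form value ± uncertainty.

0.0175 ± 0.00119

Let u = y + d = 86.6. δu = √(δy² + δd²) = √(4.45 + 6.86) = 3.36, so δu/u = 0.0388.
Q is then a monomial in u, c:
δQ/Q = √((δu/u)² + (-2·δc/c)²) = √(0.00151 + 0.00314) = 0.0682
Q = 0.0175, so δQ = 0.0682 × 0.0175 = 0.00119.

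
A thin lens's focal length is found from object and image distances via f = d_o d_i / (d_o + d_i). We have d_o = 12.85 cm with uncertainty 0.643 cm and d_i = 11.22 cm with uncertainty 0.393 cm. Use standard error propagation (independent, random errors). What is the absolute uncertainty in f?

0.179 cm

∂f/∂d_o = (d_i/(d_o+d_i))² = 0.217;  ∂f/∂d_i = (d_o/(d_o+d_i))² = 0.285
δf = √((∂f/∂d_o · δd_o)² + (∂f/∂d_i · δd_i)²) = √(0.0195 + 0.0125) = 0.179 cm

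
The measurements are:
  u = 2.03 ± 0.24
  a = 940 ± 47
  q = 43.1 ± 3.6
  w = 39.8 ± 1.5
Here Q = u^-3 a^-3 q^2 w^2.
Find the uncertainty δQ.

0.000181

Products/powers → add relative errors in quadrature, weighted by exponent:
  (-3·δu/u)² = (-3×0.118)² = 0.126;  (-3·δa/a)² = (-3×0.0500)² = 0.0225;  (2·δq/q)² = (2×0.0835)² = 0.0279;  (2·δw/w)² = (2×0.0377)² = 0.00568
δQ/Q = √(0.182) = 0.426
Q = 0.000423, so δQ = 0.426 × 0.000423 = 0.000181.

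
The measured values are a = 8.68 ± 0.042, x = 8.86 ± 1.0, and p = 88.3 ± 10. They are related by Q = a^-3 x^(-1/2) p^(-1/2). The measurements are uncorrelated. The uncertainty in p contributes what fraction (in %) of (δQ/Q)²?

48.6%

(δQ/Q)² = (-3·δa/a)² + (−½·δx/x)² + (−½·δp/p)²
  a term: (-3×0.00484)² = 0.000211
  x term: (-0.5×0.113)² = 0.00318
  p term: (-0.5×0.113)² = 0.00321
Total = 0.00660. Share from p = 0.00321/0.00660 = 0.486.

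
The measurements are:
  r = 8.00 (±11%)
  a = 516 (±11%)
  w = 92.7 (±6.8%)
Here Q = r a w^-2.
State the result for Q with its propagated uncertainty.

0.480 ± 0.0993

For a monomial Q ∝ r, a, w^-2, fractional errors add in quadrature:
  (1·δr/r)² = (1×0.110)² = 0.0121;  (1·δa/a)² = (1×0.110)² = 0.0121;  (-2·δw/w)² = (-2×0.0680)² = 0.0185
δQ/Q = √(0.0427) = 0.207
Q = 0.480, so δQ = 0.207 × 0.480 = 0.0993.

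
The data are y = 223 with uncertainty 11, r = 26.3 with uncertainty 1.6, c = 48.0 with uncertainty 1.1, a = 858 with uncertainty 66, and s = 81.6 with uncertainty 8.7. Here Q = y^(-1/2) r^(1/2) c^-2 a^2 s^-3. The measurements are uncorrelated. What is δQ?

7.27e-05

Since Q is a product/quotient, work with relative uncertainties:
  (−½·δy/y)² = (-0.5×0.0493)² = 0.000608;  (½·δr/r)² = (0.5×0.0608)² = 0.000925;  (-2·δc/c)² = (-2×0.0229)² = 0.00210;  (2·δa/a)² = (2×0.0769)² = 0.0237;  (-3·δs/s)² = (-3×0.107)² = 0.102
δQ/Q = √(0.130) = 0.360
Q = 0.000202, so δQ = 0.360 × 0.000202 = 7.27e-05.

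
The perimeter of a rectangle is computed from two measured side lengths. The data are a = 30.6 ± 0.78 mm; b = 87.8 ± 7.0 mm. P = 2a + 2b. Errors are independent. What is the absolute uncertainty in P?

P is a linear combination, so absolute uncertainties add in quadrature:
  (2·δa)² = 2.43;  (2·δb)² = 196
δP = √(198) = 14.1 mm

14.1 mm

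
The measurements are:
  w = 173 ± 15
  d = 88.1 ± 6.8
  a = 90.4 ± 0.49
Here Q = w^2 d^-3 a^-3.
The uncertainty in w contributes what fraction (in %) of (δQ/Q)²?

(δQ/Q)² = (2·δw/w)² + (-3·δd/d)² + (-3·δa/a)²
  w term: (2×0.0867)² = 0.0301
  d term: (-3×0.0772)² = 0.0536
  a term: (-3×0.00542)² = 0.000264
Total = 0.0840. Share from w = 0.0301/0.0840 = 0.358.

35.8%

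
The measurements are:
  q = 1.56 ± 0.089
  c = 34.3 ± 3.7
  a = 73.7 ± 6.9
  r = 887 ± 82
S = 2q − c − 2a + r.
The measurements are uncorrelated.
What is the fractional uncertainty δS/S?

0.117

For a sum/difference, combine absolute errors in quadrature:
  (2·δq)² = 0.0317;  (δc)² = 13.7;  (2·δa)² = 190;  (δr)² = 6720
δS = √(6930) = 83.2
S = 708, so δS/S = 83.2/708 = 0.117.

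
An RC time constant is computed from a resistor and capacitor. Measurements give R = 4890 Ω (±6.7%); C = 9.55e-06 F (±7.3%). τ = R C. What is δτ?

0.00463 s

Each factor contributes (exponent × relative error)² to (δτ/τ)²:
  (1·δR/R)² = (1×0.0670)² = 0.00449;  (1·δC/C)² = (1×0.0730)² = 0.00533
δτ/τ = √(0.00982) = 0.0991
τ = 0.0467 s, so δτ = 0.0991 × 0.0467 = 0.00463 s.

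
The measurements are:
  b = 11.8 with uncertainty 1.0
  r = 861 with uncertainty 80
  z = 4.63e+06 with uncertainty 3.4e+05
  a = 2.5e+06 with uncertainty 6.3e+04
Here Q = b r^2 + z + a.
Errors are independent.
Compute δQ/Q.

0.115

Let p = b·r^2 = 8.75e+06. δp/p = √((1·δb/b)² + (2·δr/r)²) = √(0.00718 + 0.0345) = 0.204, so δp = 1.79e+06.
Q = p + z + a: δQ = √(δp² + δz² + δa²) = √(3.19e+12 + 1.16e+11 + 3.97e+09) = 1.82e+06
Q = 1.59e+07, so δQ/Q = 1.82e+06/1.59e+07 = 0.115.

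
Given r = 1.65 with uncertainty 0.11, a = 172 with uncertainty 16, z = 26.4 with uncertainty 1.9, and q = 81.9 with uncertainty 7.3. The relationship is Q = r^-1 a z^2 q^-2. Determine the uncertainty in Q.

2.77

Each factor contributes (exponent × relative error)² to (δQ/Q)²:
  (-1·δr/r)² = (-1×0.0667)² = 0.00444;  (1·δa/a)² = (1×0.0930)² = 0.00865;  (2·δz/z)² = (2×0.0720)² = 0.0207;  (-2·δq/q)² = (-2×0.0891)² = 0.0318
δQ/Q = √(0.0656) = 0.256
Q = 10.8, so δQ = 0.256 × 10.8 = 2.77.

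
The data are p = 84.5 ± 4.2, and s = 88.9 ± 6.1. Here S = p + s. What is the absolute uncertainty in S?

Each term contributes (cᵢ δxᵢ)² to (δS)²:
  (δp)² = 17.6;  (δs)² = 37.2
δS = √(54.8) = 7.41

7.41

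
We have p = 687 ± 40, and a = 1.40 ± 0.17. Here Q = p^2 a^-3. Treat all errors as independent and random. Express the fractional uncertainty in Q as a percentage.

38.2%

Relative error in a monomial: (δQ/Q)² = Σ (nᵢ · δxᵢ/xᵢ)².
  (2·δp/p)² = (2×0.0582)² = 0.0136;  (-3·δa/a)² = (-3×0.121)² = 0.133
δQ/Q = √(0.146) = 0.382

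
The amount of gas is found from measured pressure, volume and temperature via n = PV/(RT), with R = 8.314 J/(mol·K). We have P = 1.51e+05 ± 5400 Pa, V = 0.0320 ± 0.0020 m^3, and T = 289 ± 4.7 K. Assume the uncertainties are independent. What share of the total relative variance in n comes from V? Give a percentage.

(δn/n)² = (1·δP/P)² + (1·δV/V)² + (-1·δT/T)²
  P term: (1×0.0358)² = 0.00128
  V term: (1×0.0625)² = 0.00391
  T term: (-1×0.0163)² = 0.000264
Total = 0.00545. Share from V = 0.00391/0.00545 = 0.717.

71.7%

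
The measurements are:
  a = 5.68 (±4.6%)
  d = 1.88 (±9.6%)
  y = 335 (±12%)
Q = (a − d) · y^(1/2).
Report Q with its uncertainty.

69.6 ± 7.16

Let u = a − d = 3.80. δu = √(δa² + δd²) = √(0.0683 + 0.0326) = 0.318, so δu/u = 0.0836.
Q is then a monomial in u, y:
δQ/Q = √((δu/u)² + (½·δy/y)²) = √(0.00698 + 0.00360) = 0.103
Q = 69.6, so δQ = 0.103 × 69.6 = 7.16.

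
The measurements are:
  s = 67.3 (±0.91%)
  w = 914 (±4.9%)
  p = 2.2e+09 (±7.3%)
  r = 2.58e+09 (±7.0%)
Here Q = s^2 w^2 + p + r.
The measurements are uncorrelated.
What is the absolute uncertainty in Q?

4.48e+08

Let h = s^2·w^2 = 3.78e+09. δh/h = √((2·δs/s)² + (2·δw/w)²) = √(0.000331 + 0.00960) = 0.0997, so δh = 3.77e+08.
Q = h + p + r: δQ = √(δh² + δp² + δr²) = √(1.42e+17 + 2.58e+16 + 3.26e+16) = 4.48e+08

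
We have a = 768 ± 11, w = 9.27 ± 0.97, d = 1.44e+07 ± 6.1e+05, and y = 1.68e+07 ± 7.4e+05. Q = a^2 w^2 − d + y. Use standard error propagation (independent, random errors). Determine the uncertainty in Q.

Let p = a^2·w^2 = 5.07e+07. δp/p = √((2·δa/a)² + (2·δw/w)²) = √(0.000821 + 0.0438) = 0.211, so δp = 1.07e+07.
Q = p − d + y: δQ = √(δp² + δd² + δy²) = √(1.15e+14 + 3.72e+11 + 5.48e+11) = 1.07e+07

1.07e+07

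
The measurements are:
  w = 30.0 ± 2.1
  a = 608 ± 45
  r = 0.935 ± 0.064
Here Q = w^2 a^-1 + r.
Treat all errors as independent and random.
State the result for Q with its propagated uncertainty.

Let p = w^2·a^-1 = 1.48. δp/p = √((2·δw/w)² + (-1·δa/a)²) = √(0.0196 + 0.00548) = 0.158, so δp = 0.234.
Q = p + r: δQ = √(δp² + δr²) = √(0.0550 + 0.00410) = 0.243
Q = 2.42.

2.42 ± 0.243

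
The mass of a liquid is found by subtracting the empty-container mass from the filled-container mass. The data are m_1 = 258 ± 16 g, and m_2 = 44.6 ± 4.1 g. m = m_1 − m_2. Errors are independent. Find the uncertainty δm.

16.5 g

For a sum/difference, combine absolute errors in quadrature:
  (δm_1)² = 256;  (δm_2)² = 16.8
δm = √(273) = 16.5 g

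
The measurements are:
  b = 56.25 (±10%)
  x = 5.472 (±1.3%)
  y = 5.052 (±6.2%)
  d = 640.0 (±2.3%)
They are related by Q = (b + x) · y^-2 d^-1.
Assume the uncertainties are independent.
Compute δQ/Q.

0.156

Let u = b + x = 61.72. δu = √(δb² + δx²) = √(31.6 + 0.00506) = 5.63, so δu/u = 0.0911.
Q is then a monomial in u, y, d:
δQ/Q = √((δu/u)² + (-2·δy/y)² + (-1·δd/d)²) = √(0.00831 + 0.0154 + 0.000529) = 0.156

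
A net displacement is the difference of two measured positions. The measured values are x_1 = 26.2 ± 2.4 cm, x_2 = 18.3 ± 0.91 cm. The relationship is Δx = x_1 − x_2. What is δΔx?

Sums and differences: (δΔx)² = Σ (cᵢ δxᵢ)².
  (δx_1)² = 5.76;  (δx_2)² = 0.828
δΔx = √(6.59) = 2.57 cm

2.57 cm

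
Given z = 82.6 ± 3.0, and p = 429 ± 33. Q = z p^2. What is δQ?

2.4e+06

Relative error in a monomial: (δQ/Q)² = Σ (nᵢ · δxᵢ/xᵢ)².
  (1·δz/z)² = (1×0.0363)² = 0.00132;  (2·δp/p)² = (2×0.0769)² = 0.0237
δQ/Q = √(0.0250) = 0.158
Q = 1.52e+07, so δQ = 0.158 × 1.52e+07 = 2.4e+06.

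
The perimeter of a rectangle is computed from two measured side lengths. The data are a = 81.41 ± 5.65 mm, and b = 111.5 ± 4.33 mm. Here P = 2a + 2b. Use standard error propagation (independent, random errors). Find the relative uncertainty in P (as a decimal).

For a sum/difference, combine absolute errors in quadrature:
  (2·δa)² = 128;  (2·δb)² = 75.0
δP = √(203) = 14.2 mm
P = 385.8 mm, so δP/P = 14.2/385.8 = 0.0369.

0.0369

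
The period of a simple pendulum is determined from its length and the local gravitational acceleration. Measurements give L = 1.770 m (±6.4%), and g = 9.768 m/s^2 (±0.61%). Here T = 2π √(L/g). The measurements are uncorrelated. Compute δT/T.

Each factor contributes (exponent × relative error)² to (δT/T)²:
  (½·δL/L)² = (0.5×0.0640)² = 0.00102;  (−½·δg/g)² = (-0.5×0.00610)² = 9.3e-06
δT/T = √(0.00103) = 0.0321

0.0321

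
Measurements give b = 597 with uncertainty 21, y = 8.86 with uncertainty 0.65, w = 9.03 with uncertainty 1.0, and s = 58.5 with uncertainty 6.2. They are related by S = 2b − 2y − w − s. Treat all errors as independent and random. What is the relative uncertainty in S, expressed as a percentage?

Absolute uncertainties add in quadrature for a linear combination:
  (2·δb)² = 1760;  (2·δy)² = 1.69;  (δw)² = 1.00;  (δs)² = 38.4
δS = √(1810) = 42.5
S = 1110, so δS/S = 42.5/1110 = 0.0383.

3.83%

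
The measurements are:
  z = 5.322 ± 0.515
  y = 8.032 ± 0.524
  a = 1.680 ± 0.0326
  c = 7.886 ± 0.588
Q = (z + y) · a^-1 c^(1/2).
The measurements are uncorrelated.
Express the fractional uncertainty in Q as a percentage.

Let u = z + y = 13.35. δu = √(δz² + δy²) = √(0.265 + 0.275) = 0.735, so δu/u = 0.0550.
Q is then a monomial in u, a, c:
δQ/Q = √((δu/u)² + (-1·δa/a)² + (½·δc/c)²) = √(0.00303 + 0.000377 + 0.00139) = 0.0692

6.92%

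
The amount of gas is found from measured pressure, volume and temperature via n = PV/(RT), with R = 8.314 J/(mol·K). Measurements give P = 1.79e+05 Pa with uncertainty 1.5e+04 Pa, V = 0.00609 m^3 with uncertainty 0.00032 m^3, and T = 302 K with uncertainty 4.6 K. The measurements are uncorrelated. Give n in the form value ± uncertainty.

0.434 ± 0.0434 mol

Products/powers → add relative errors in quadrature, weighted by exponent:
  (1·δP/P)² = (1×0.0838)² = 0.00702;  (1·δV/V)² = (1×0.0525)² = 0.00276;  (-1·δT/T)² = (-1×0.0152)² = 0.000232
δn/n = √(0.0100) = 0.100
n = 0.434 mol, so δn = 0.100 × 0.434 = 0.0434 mol.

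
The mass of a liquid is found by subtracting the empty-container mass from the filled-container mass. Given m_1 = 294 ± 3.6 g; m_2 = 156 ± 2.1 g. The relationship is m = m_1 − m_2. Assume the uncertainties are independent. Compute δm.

4.17 g

Absolute uncertainties add in quadrature for a linear combination:
  (δm_1)² = 13.0;  (δm_2)² = 4.41
δm = √(17.4) = 4.17 g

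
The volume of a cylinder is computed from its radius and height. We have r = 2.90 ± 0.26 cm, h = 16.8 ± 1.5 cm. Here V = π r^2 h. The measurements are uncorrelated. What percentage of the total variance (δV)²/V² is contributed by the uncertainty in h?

19.9%

(δV/V)² = (2·δr/r)² + (1·δh/h)²
  r term: (2×0.0897)² = 0.0322
  h term: (1×0.0893)² = 0.00797
Total = 0.0401. Share from h = 0.00797/0.0401 = 0.199.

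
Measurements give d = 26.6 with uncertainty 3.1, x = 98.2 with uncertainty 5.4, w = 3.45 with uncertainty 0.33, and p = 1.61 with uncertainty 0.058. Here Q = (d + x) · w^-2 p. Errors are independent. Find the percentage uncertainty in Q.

Let u = d + x = 125. δu = √(δd² + δx²) = √(9.61 + 29.2) = 6.23, so δu/u = 0.0499.
Q is then a monomial in u, w, p:
δQ/Q = √((δu/u)² + (-2·δw/w)² + (1·δp/p)²) = √(0.00249 + 0.0366 + 0.00130) = 0.201

20.1%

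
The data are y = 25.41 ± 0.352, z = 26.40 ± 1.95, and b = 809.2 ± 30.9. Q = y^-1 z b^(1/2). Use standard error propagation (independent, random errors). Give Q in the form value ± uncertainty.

29.55 ± 2.29

For a monomial Q ∝ y^-1, z, b^(1/2), fractional errors add in quadrature:
  (-1·δy/y)² = (-1×0.0139)² = 0.000192;  (1·δz/z)² = (1×0.0739)² = 0.00546;  (½·δb/b)² = (0.5×0.0382)² = 0.000365
δQ/Q = √(0.00601) = 0.0775
Q = 29.55, so δQ = 0.0775 × 29.55 = 2.29.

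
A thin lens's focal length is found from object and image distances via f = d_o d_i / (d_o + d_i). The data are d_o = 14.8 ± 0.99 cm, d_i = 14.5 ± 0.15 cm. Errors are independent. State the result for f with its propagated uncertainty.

7.32 ± 0.245 cm

∂f/∂d_o = (d_i/(d_o+d_i))² = 0.245;  ∂f/∂d_i = (d_o/(d_o+d_i))² = 0.255
δf = √((∂f/∂d_o · δd_o)² + (∂f/∂d_i · δd_i)²) = √(0.0588 + 0.00146) = 0.245 cm
f = 7.32 cm.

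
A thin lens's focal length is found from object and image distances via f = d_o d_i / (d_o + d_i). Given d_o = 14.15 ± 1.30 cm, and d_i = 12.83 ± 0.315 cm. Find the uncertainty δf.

∂f/∂d_o = (d_i/(d_o+d_i))² = 0.226;  ∂f/∂d_i = (d_o/(d_o+d_i))² = 0.275
δf = √((∂f/∂d_o · δd_o)² + (∂f/∂d_i · δd_i)²) = √(0.0864 + 0.00751) = 0.306 cm

0.306 cm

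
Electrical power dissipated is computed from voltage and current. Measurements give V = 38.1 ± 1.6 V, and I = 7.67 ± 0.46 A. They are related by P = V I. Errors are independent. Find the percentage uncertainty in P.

7.32%

For a monomial P ∝ V, I, fractional errors add in quadrature:
  (1·δV/V)² = (1×0.0420)² = 0.00176;  (1·δI/I)² = (1×0.0600)² = 0.00360
δP/P = √(0.00536) = 0.0732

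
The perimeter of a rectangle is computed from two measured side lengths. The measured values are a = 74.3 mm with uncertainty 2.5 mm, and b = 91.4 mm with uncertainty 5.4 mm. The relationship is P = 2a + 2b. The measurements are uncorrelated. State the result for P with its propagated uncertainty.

331 ± 11.9 mm

Each term contributes (cᵢ δxᵢ)² to (δP)²:
  (2·δa)² = 25.0;  (2·δb)² = 117
δP = √(142) = 11.9 mm
P = 331 mm.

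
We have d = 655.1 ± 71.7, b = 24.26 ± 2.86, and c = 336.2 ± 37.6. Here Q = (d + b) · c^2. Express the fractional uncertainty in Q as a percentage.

Let u = d + b = 679.4. δu = √(δd² + δb²) = √(5140 + 8.18) = 71.8, so δu/u = 0.106.
Q is then a monomial in u, c:
δQ/Q = √((δu/u)² + (2·δc/c)²) = √(0.0112 + 0.0500) = 0.247

24.7%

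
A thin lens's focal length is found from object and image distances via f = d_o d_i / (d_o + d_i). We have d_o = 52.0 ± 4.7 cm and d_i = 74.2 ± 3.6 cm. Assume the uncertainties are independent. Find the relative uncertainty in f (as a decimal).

0.0568

∂f/∂d_o = (d_i/(d_o+d_i))² = 0.346;  ∂f/∂d_i = (d_o/(d_o+d_i))² = 0.170
δf = √((∂f/∂d_o · δd_o)² + (∂f/∂d_i · δd_i)²) = √(2.64 + 0.374) = 1.74 cm
f = 30.6 cm, so δf/f = 1.74/30.6 = 0.0568.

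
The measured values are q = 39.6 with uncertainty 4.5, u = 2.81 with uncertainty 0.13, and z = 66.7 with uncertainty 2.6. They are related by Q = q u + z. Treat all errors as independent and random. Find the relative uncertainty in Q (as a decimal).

0.0781

Let p = q·u = 111. δp/p = √((1·δq/q)² + (1·δu/u)²) = √(0.0129 + 0.00214) = 0.123, so δp = 13.7.
Q = p + z: δQ = √(δp² + δz²) = √(186 + 6.76) = 13.9
Q = 178, so δQ/Q = 13.9/178 = 0.0781.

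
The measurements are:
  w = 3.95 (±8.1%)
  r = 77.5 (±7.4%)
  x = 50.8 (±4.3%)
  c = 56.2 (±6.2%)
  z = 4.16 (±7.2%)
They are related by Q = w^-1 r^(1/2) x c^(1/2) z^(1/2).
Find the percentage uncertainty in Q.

11.0%

For a monomial Q ∝ w^-1, r^(1/2), x, c^(1/2), z^(1/2), fractional errors add in quadrature:
  (-1·δw/w)² = (-1×0.0810)² = 0.00656;  (½·δr/r)² = (0.5×0.0740)² = 0.00137;  (1·δx/x)² = (1×0.0430)² = 0.00185;  (½·δc/c)² = (0.5×0.0620)² = 0.000961;  (½·δz/z)² = (0.5×0.0720)² = 0.00130
δQ/Q = √(0.0120) = 0.110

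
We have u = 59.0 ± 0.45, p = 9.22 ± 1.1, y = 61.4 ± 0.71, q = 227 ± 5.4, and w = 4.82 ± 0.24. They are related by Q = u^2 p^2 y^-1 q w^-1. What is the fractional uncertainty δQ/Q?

Products/powers → add relative errors in quadrature, weighted by exponent:
  (2·δu/u)² = (2×0.00763)² = 0.000233;  (2·δp/p)² = (2×0.119)² = 0.0569;  (-1·δy/y)² = (-1×0.0116)² = 0.000134;  (1·δq/q)² = (1×0.0238)² = 0.000566;  (-1·δw/w)² = (-1×0.0498)² = 0.00248
δQ/Q = √(0.0603) = 0.246

0.246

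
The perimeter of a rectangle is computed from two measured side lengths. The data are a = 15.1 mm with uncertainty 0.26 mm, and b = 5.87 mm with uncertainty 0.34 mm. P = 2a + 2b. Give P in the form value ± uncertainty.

Sums and differences: (δP)² = Σ (cᵢ δxᵢ)².
  (2·δa)² = 0.270;  (2·δb)² = 0.462
δP = √(0.733) = 0.856 mm
P = 41.9 mm.

41.9 ± 0.856 mm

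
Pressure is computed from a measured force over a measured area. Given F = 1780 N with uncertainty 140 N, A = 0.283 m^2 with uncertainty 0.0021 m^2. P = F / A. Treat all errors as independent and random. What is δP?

497 Pa

Relative error in a monomial: (δP/P)² = Σ (nᵢ · δxᵢ/xᵢ)².
  (1·δF/F)² = (1×0.0787)² = 0.00619;  (-1·δA/A)² = (-1×0.00742)² = 5.51e-05
δP/P = √(0.00624) = 0.0790
P = 6290 Pa, so δP = 0.0790 × 6290 = 497 Pa.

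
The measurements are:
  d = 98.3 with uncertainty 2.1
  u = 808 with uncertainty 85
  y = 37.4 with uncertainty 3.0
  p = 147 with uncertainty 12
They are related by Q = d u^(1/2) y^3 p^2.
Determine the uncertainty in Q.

Each factor contributes (exponent × relative error)² to (δQ/Q)²:
  (1·δd/d)² = (1×0.0214)² = 0.000456;  (½·δu/u)² = (0.5×0.105)² = 0.00277;  (3·δy/y)² = (3×0.0802)² = 0.0579;  (2·δp/p)² = (2×0.0816)² = 0.0267
δQ/Q = √(0.0878) = 0.296
Q = 3.16e+12, so δQ = 0.296 × 3.16e+12 = 9.36e+11.

9.36e+11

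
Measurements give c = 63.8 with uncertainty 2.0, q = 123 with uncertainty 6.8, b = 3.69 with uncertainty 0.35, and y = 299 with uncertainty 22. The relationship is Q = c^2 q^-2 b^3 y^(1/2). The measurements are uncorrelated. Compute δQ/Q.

0.314

Each factor contributes (exponent × relative error)² to (δQ/Q)²:
  (2·δc/c)² = (2×0.0313)² = 0.00393;  (-2·δq/q)² = (-2×0.0553)² = 0.0122;  (3·δb/b)² = (3×0.0949)² = 0.0810;  (½·δy/y)² = (0.5×0.0736)² = 0.00135
δQ/Q = √(0.0985) = 0.314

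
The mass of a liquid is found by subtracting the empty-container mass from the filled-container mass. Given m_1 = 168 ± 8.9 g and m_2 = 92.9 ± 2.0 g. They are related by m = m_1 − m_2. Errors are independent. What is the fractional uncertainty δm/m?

0.121

Sums and differences: (δm)² = Σ (cᵢ δxᵢ)².
  (δm_1)² = 79.2;  (δm_2)² = 4.00
δm = √(83.2) = 9.12 g
m = 75.1 g, so δm/m = 9.12/75.1 = 0.121.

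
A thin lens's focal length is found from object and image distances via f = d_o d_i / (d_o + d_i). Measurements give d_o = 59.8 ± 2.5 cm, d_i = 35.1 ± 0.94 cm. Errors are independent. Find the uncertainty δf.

∂f/∂d_o = (d_i/(d_o+d_i))² = 0.137;  ∂f/∂d_i = (d_o/(d_o+d_i))² = 0.397
δf = √((∂f/∂d_o · δd_o)² + (∂f/∂d_i · δd_i)²) = √(0.117 + 0.139) = 0.506 cm

0.506 cm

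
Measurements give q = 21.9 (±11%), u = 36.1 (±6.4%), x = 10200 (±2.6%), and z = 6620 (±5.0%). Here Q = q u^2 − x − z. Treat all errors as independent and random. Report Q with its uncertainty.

Let p = q·u^2 = 28500. δp/p = √((1·δq/q)² + (2·δu/u)²) = √(0.0121 + 0.0164) = 0.169, so δp = 4820.
Q = p − x − z: δQ = √(δp² + δx² + δz²) = √(2.32e+07 + 70300 + 1.1e+05) = 4840
Q = 11700.

11700 ± 4840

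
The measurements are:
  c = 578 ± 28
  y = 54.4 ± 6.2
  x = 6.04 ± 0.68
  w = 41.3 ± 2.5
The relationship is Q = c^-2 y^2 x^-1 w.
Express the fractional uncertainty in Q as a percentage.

Relative error in a monomial: (δQ/Q)² = Σ (nᵢ · δxᵢ/xᵢ)².
  (-2·δc/c)² = (-2×0.0484)² = 0.00939;  (2·δy/y)² = (2×0.114)² = 0.0520;  (-1·δx/x)² = (-1×0.113)² = 0.0127;  (1·δw/w)² = (1×0.0605)² = 0.00366
δQ/Q = √(0.0777) = 0.279

27.9%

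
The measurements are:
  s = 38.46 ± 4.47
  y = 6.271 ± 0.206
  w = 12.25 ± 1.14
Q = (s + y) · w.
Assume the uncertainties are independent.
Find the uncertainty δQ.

Let u = s + y = 44.73. δu = √(δs² + δy²) = √(20.0 + 0.0424) = 4.47, so δu/u = 0.100.
Q is then a monomial in u, w:
δQ/Q = √((δu/u)² + (1·δw/w)²) = √(0.0100 + 0.00866) = 0.137
Q = 548.0, so δQ = 0.137 × 548.0 = 74.9.

74.9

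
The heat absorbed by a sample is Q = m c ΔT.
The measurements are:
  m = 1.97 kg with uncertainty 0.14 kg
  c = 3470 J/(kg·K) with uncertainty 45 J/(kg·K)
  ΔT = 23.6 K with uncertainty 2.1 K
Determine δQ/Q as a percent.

11.5%

Since Q is a product/quotient, work with relative uncertainties:
  (1·δm/m)² = (1×0.0711)² = 0.00505;  (1·δc/c)² = (1×0.0130)² = 0.000168;  (1·δΔT/ΔT)² = (1×0.0890)² = 0.00792
δQ/Q = √(0.0131) = 0.115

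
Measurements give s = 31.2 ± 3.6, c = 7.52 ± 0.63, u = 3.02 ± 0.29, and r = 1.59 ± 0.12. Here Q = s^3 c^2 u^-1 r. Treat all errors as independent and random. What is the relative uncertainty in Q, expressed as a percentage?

40.4%

Products/powers → add relative errors in quadrature, weighted by exponent:
  (3·δs/s)² = (3×0.115)² = 0.120;  (2·δc/c)² = (2×0.0838)² = 0.0281;  (-1·δu/u)² = (-1×0.0960)² = 0.00922;  (1·δr/r)² = (1×0.0755)² = 0.00570
δQ/Q = √(0.163) = 0.404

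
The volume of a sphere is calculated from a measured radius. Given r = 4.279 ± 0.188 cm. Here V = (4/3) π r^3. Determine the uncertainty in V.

For a monomial V ∝ r^3, fractional errors add in quadrature:
  (3·δr/r)² = (3×0.0439)² = 0.0174
δV/V = √(0.0174) = 0.132
V = 328.2 cm^3, so δV = 0.132 × 328.2 = 43.3 cm^3.

43.3 cm^3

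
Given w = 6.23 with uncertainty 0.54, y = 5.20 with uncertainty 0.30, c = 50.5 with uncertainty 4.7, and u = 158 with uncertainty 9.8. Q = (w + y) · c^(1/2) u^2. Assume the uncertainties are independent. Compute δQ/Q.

Let h = w + y = 11.4. δh = √(δw² + δy²) = √(0.292 + 0.0900) = 0.618, so δh/h = 0.0540.
Q is then a monomial in h, c, u:
δQ/Q = √((δh/h)² + (½·δc/c)² + (2·δu/u)²) = √(0.00292 + 0.00217 + 0.0154) = 0.143

0.143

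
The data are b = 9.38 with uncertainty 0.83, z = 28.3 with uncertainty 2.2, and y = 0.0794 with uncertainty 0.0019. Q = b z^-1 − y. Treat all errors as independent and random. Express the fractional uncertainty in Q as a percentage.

Let p = b·z^-1 = 0.331. δp/p = √((1·δb/b)² + (-1·δz/z)²) = √(0.00783 + 0.00604) = 0.118, so δp = 0.0390.
Q = p − y: δQ = √(δp² + δy²) = √(0.00152 + 3.61e-06) = 0.0391
Q = 0.252, so δQ/Q = 0.0391/0.252 = 0.155.

15.5%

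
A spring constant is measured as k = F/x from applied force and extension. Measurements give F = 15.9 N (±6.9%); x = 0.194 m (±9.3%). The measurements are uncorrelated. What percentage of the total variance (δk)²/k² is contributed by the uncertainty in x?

(δk/k)² = (1·δF/F)² + (-1·δx/x)²
  F term: (1×0.0690)² = 0.00476
  x term: (-1×0.0930)² = 0.00865
Total = 0.0134. Share from x = 0.00865/0.0134 = 0.645.

64.5%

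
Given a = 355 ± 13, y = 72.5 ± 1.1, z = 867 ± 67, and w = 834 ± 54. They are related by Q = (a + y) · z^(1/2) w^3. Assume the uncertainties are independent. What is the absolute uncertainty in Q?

Let u = a + y = 428. δu = √(δa² + δy²) = √(169 + 1.21) = 13.0, so δu/u = 0.0305.
Q is then a monomial in u, z, w:
δQ/Q = √((δu/u)² + (½·δz/z)² + (3·δw/w)²) = √(0.000931 + 0.00149 + 0.0377) = 0.200
Q = 7.3e+12, so δQ = 0.200 × 7.3e+12 = 1.46e+12.

1.46e+12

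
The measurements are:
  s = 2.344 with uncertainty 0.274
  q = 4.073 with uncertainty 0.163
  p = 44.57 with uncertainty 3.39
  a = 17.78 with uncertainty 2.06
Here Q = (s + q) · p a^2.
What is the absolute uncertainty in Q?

22500

Let u = s + q = 6.417. δu = √(δs² + δq²) = √(0.0751 + 0.0266) = 0.319, so δu/u = 0.0497.
Q is then a monomial in u, p, a:
δQ/Q = √((δu/u)² + (1·δp/p)² + (2·δa/a)²) = √(0.00247 + 0.00579 + 0.0537) = 0.249
Q = 90410, so δQ = 0.249 × 90410 = 22500.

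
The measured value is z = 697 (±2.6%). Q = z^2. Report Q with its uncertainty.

Q ∝ z^2, so δQ/Q = |2| · δz/z = 2 × 0.0260 = 0.0520.
Q = 4.86e+05, so δQ = 0.0520 × 4.86e+05 = 25300.

(4.86 ± 0.253) × 10^5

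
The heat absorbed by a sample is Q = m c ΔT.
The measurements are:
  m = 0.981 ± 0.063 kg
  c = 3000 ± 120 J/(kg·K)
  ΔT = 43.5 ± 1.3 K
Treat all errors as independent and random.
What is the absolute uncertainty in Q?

10400 J

Since Q is a product/quotient, work with relative uncertainties:
  (1·δm/m)² = (1×0.0642)² = 0.00412;  (1·δc/c)² = (1×0.0400)² = 0.00160;  (1·δΔT/ΔT)² = (1×0.0299)² = 0.000893
δQ/Q = √(0.00662) = 0.0813
Q = 1.28e+05 J, so δQ = 0.0813 × 1.28e+05 = 10400 J.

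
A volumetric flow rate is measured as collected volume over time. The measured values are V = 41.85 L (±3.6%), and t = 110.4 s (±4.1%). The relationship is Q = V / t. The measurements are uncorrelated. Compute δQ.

Each factor contributes (exponent × relative error)² to (δQ/Q)²:
  (1·δV/V)² = (1×0.0360)² = 0.00130;  (-1·δt/t)² = (-1×0.0410)² = 0.00168
δQ/Q = √(0.00298) = 0.0546
Q = 0.3791 L/s, so δQ = 0.0546 × 0.3791 = 0.0207 L/s.

0.0207 L/s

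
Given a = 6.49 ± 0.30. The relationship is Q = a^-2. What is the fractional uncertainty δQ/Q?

For a monomial Q ∝ a^-2, fractional errors add in quadrature:
  (-2·δa/a)² = (-2×0.0462)² = 0.00855
δQ/Q = √(0.00855) = 0.0924

0.0924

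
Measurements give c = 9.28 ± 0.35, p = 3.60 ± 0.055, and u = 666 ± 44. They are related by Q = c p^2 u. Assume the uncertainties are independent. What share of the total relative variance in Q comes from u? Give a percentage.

(δQ/Q)² = (1·δc/c)² + (2·δp/p)² + (1·δu/u)²
  c term: (1×0.0377)² = 0.00142
  p term: (2×0.0153)² = 0.000934
  u term: (1×0.0661)² = 0.00436
Total = 0.00672. Share from u = 0.00436/0.00672 = 0.649.

64.9%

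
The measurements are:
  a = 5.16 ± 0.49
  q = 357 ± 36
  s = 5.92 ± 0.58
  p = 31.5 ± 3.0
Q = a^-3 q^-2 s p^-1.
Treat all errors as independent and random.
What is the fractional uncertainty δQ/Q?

Products/powers → add relative errors in quadrature, weighted by exponent:
  (-3·δa/a)² = (-3×0.0950)² = 0.0812;  (-2·δq/q)² = (-2×0.101)² = 0.0407;  (1·δs/s)² = (1×0.0980)² = 0.00960;  (-1·δp/p)² = (-1×0.0952)² = 0.00907
δQ/Q = √(0.141) = 0.375

0.375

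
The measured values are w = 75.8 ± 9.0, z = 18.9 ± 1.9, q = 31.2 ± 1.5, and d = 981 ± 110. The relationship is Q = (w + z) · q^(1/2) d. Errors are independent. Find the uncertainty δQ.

Let u = w + z = 94.7. δu = √(δw² + δz²) = √(81.0 + 3.61) = 9.20, so δu/u = 0.0971.
Q is then a monomial in u, q, d:
δQ/Q = √((δu/u)² + (½·δq/q)² + (1·δd/d)²) = √(0.00943 + 0.000578 + 0.0126) = 0.150
Q = 5.19e+05, so δQ = 0.150 × 5.19e+05 = 78000.

78000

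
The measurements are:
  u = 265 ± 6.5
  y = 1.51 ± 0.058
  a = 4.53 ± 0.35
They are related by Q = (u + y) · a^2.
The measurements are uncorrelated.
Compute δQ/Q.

0.156

Let w = u + y = 267. δw = √(δu² + δy²) = √(42.2 + 0.00336) = 6.50, so δw/w = 0.0244.
Q is then a monomial in w, a:
δQ/Q = √((δw/w)² + (2·δa/a)²) = √(0.000595 + 0.0239) = 0.156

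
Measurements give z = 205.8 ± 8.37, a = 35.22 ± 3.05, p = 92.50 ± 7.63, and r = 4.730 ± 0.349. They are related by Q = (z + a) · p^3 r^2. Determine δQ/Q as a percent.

Let u = z + a = 241.0. δu = √(δz² + δa²) = √(70.1 + 9.30) = 8.91, so δu/u = 0.0370.
Q is then a monomial in u, p, r:
δQ/Q = √((δu/u)² + (3·δp/p)² + (2·δr/r)²) = √(0.00137 + 0.0612 + 0.0218) = 0.290

29.0%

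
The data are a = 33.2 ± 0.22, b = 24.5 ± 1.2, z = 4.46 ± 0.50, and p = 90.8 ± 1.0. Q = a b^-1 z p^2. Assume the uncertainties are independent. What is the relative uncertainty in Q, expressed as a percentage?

12.4%

For a monomial Q ∝ a, b^-1, z, p^2, fractional errors add in quadrature:
  (1·δa/a)² = (1×0.00663)² = 4.39e-05;  (-1·δb/b)² = (-1×0.0490)² = 0.00240;  (1·δz/z)² = (1×0.112)² = 0.0126;  (2·δp/p)² = (2×0.0110)² = 0.000485
δQ/Q = √(0.0155) = 0.124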